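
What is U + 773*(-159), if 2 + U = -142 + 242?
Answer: -122809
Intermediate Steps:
U = 98 (U = -2 + (-142 + 242) = -2 + 100 = 98)
U + 773*(-159) = 98 + 773*(-159) = 98 - 122907 = -122809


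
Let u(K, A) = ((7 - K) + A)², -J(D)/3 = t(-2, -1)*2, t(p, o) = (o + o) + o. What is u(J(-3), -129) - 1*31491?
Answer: -11891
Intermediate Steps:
t(p, o) = 3*o (t(p, o) = 2*o + o = 3*o)
J(D) = 18 (J(D) = -3*3*(-1)*2 = -(-9)*2 = -3*(-6) = 18)
u(K, A) = (7 + A - K)²
u(J(-3), -129) - 1*31491 = (7 - 129 - 1*18)² - 1*31491 = (7 - 129 - 18)² - 31491 = (-140)² - 31491 = 19600 - 31491 = -11891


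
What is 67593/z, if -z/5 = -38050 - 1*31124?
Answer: 22531/115290 ≈ 0.19543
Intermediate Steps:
z = 345870 (z = -5*(-38050 - 1*31124) = -5*(-38050 - 31124) = -5*(-69174) = 345870)
67593/z = 67593/345870 = 67593*(1/345870) = 22531/115290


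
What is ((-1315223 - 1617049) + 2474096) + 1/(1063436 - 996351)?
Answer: -30736736959/67085 ≈ -4.5818e+5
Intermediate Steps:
((-1315223 - 1617049) + 2474096) + 1/(1063436 - 996351) = (-2932272 + 2474096) + 1/67085 = -458176 + 1/67085 = -30736736959/67085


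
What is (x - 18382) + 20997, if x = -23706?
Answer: -21091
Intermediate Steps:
(x - 18382) + 20997 = (-23706 - 18382) + 20997 = -42088 + 20997 = -21091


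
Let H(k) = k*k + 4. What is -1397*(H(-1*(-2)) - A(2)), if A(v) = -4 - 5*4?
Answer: -44704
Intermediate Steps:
A(v) = -24 (A(v) = -4 - 20 = -24)
H(k) = 4 + k**2 (H(k) = k**2 + 4 = 4 + k**2)
-1397*(H(-1*(-2)) - A(2)) = -1397*((4 + (-1*(-2))**2) - 1*(-24)) = -1397*((4 + 2**2) + 24) = -1397*((4 + 4) + 24) = -1397*(8 + 24) = -1397*32 = -44704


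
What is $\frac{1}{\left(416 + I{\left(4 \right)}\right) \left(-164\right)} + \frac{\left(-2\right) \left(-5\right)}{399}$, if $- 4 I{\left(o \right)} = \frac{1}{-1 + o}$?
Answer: $\frac{41737}{1666281} \approx 0.025048$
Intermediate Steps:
$I{\left(o \right)} = - \frac{1}{4 \left(-1 + o\right)}$
$\frac{1}{\left(416 + I{\left(4 \right)}\right) \left(-164\right)} + \frac{\left(-2\right) \left(-5\right)}{399} = \frac{1}{\left(416 - \frac{1}{-4 + 4 \cdot 4}\right) \left(-164\right)} + \frac{\left(-2\right) \left(-5\right)}{399} = \frac{1}{416 - \frac{1}{-4 + 16}} \left(- \frac{1}{164}\right) + 10 \cdot \frac{1}{399} = \frac{1}{416 - \frac{1}{12}} \left(- \frac{1}{164}\right) + \frac{10}{399} = \frac{1}{\frac{4991}{12}} \left(- \frac{1}{164}\right) + \frac{10}{399} = \frac{12}{4991} \left(- \frac{1}{164}\right) + \frac{10}{399} = - \frac{3}{204631} + \frac{10}{399} = \frac{41737}{1666281}$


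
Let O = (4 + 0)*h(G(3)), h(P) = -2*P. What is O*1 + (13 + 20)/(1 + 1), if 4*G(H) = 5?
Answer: 13/2 ≈ 6.5000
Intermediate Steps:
G(H) = 5/4 (G(H) = (¼)*5 = 5/4)
O = -10 (O = (4 + 0)*(-2*5/4) = 4*(-5/2) = -10)
O*1 + (13 + 20)/(1 + 1) = -10*1 + (13 + 20)/(1 + 1) = -10 + 33/2 = 13/2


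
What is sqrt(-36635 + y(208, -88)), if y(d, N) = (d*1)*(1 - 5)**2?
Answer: I*sqrt(33307) ≈ 182.5*I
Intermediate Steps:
y(d, N) = 16*d (y(d, N) = d*(-4)**2 = d*16 = 16*d)
sqrt(-36635 + y(208, -88)) = sqrt(-36635 + 16*208) = sqrt(-36635 + 3328) = sqrt(-33307) = I*sqrt(33307)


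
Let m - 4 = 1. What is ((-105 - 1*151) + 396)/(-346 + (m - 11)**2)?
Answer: -14/31 ≈ -0.45161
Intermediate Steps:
m = 5 (m = 4 + 1 = 5)
((-105 - 1*151) + 396)/(-346 + (m - 11)**2) = ((-105 - 1*151) + 396)/(-346 + (5 - 11)**2) = ((-105 - 151) + 396)/(-346 + (-6)**2) = (-256 + 396)/(-346 + 36) = 140/(-310) = 140*(-1/310) = -14/31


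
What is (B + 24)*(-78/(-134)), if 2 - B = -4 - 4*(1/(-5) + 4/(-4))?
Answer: 4914/335 ≈ 14.669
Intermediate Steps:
B = 6/5 (B = 2 - (-4 - 4*(1/(-5) + 4/(-4))) = 2 - (-4 - 4*(1*(-1/5) + 4*(-1/4))) = 2 - (-4 - 4*(-1/5 - 1)) = 2 - (-4 - 4*(-6/5)) = 2 - (-4 + 24/5) = 2 - 1*4/5 = 2 - 4/5 = 6/5 ≈ 1.2000)
(B + 24)*(-78/(-134)) = (6/5 + 24)*(-78/(-134)) = 126*(-78*(-1/134))/5 = (126/5)*(39/67) = 4914/335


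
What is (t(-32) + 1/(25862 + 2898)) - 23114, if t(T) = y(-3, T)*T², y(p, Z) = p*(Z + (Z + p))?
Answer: 5254739601/28760 ≈ 1.8271e+5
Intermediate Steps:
y(p, Z) = p*(p + 2*Z)
t(T) = T²*(9 - 6*T) (t(T) = (-3*(-3 + 2*T))*T² = (9 - 6*T)*T² = T²*(9 - 6*T))
(t(-32) + 1/(25862 + 2898)) - 23114 = ((-32)²*(9 - 6*(-32)) + 1/(25862 + 2898)) - 23114 = (1024*(9 + 192) + 1/28760) - 23114 = (1024*201 + 1/28760) - 23114 = (205824 + 1/28760) - 23114 = 5919498241/28760 - 23114 = 5254739601/28760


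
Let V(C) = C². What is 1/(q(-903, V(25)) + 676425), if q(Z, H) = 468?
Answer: 1/676893 ≈ 1.4773e-6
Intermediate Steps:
1/(q(-903, V(25)) + 676425) = 1/(468 + 676425) = 1/676893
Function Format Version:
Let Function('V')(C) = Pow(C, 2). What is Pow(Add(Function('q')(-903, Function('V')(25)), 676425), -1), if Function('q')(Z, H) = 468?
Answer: Rational(1, 676893) ≈ 1.4773e-6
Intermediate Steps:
Pow(Add(Function('q')(-903, Function('V')(25)), 676425), -1) = Pow(Add(468, 676425), -1) = Pow(676893, -1) = Rational(1, 676893)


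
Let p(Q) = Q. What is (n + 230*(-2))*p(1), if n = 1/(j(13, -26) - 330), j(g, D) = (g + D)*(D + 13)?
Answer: -74061/161 ≈ -460.01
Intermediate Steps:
j(g, D) = (13 + D)*(D + g) (j(g, D) = (D + g)*(13 + D) = (13 + D)*(D + g))
n = -1/161 (n = 1/(((-26)² + 13*(-26) + 13*13 - 26*13) - 330) = 1/((676 - 338 + 169 - 338) - 330) = 1/(169 - 330) = 1/(-161) = -1/161 ≈ -0.0062112)
(n + 230*(-2))*p(1) = (-1/161 + 230*(-2))*1 = (-1/161 - 460)*1 = -74061/161*1 = -74061/161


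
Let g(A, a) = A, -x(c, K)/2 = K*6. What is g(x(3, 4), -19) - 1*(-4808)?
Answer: 4760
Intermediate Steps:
x(c, K) = -12*K (x(c, K) = -2*K*6 = -12*K)
g(x(3, 4), -19) - 1*(-4808) = -12*4 - 1*(-4808) = -48 + 4808 = 4760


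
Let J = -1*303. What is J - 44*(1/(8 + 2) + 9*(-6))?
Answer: 10343/5 ≈ 2068.6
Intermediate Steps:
J = -303
J - 44*(1/(8 + 2) + 9*(-6)) = -303 - 44*(1/(8 + 2) + 9*(-6)) = -303 - 44*(1/10 - 54) = -303 - 44*(⅒ - 54) = -303 - 44*(-539/10) = -303 + 11858/5 = 10343/5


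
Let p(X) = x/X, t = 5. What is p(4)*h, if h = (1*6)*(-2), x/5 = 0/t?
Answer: 0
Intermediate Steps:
x = 0 (x = 5*(0/5) = 5*(0*(⅕)) = 5*0 = 0)
h = -12 (h = 6*(-2) = -12)
p(X) = 0 (p(X) = 0/X = 0)
p(4)*h = 0*(-12) = 0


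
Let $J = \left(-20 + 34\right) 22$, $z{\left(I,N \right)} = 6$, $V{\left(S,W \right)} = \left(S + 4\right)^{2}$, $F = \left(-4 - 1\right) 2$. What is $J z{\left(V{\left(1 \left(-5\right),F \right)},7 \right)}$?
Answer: $1848$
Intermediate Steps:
$F = -10$ ($F = \left(-5\right) 2 = -10$)
$V{\left(S,W \right)} = \left(4 + S\right)^{2}$
$J = 308$ ($J = 14 \cdot 22 = 308$)
$J z{\left(V{\left(1 \left(-5\right),F \right)},7 \right)} = 308 \cdot 6 = 1848$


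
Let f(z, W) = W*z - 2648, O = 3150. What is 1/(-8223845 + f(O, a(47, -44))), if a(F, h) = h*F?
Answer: -1/14740693 ≈ -6.7839e-8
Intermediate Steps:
a(F, h) = F*h
f(z, W) = -2648 + W*z
1/(-8223845 + f(O, a(47, -44))) = 1/(-8223845 + (-2648 + (47*(-44))*3150)) = 1/(-8223845 + (-2648 - 2068*3150)) = 1/(-8223845 + (-2648 - 6514200)) = 1/(-8223845 - 6516848) = 1/(-14740693) = -1/14740693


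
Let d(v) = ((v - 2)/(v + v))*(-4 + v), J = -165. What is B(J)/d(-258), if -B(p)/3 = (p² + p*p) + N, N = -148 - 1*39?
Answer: 20999781/17030 ≈ 1233.1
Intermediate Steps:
N = -187 (N = -148 - 39 = -187)
d(v) = (-4 + v)*(-2 + v)/(2*v) (d(v) = ((-2 + v)/((2*v)))*(-4 + v) = ((-2 + v)*(1/(2*v)))*(-4 + v) = ((-2 + v)/(2*v))*(-4 + v) = (-4 + v)*(-2 + v)/(2*v))
B(p) = 561 - 6*p² (B(p) = -3*((p² + p*p) - 187) = -3*((p² + p²) - 187) = -3*(2*p² - 187) = -3*(-187 + 2*p²) = 561 - 6*p²)
B(J)/d(-258) = (561 - 6*(-165)²)/(-3 + (½)*(-258) + 4/(-258)) = (561 - 6*27225)/(-3 - 129 + 4*(-1/258)) = (561 - 163350)/(-3 - 129 - 2/129) = -162789/(-17030/129) = -162789*(-129/17030) = 20999781/17030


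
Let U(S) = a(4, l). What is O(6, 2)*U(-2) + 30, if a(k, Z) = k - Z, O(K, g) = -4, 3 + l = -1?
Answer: -2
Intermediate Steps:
l = -4 (l = -3 - 1 = -4)
U(S) = 8 (U(S) = 4 - 1*(-4) = 4 + 4 = 8)
O(6, 2)*U(-2) + 30 = -4*8 + 30 = -32 + 30 = -2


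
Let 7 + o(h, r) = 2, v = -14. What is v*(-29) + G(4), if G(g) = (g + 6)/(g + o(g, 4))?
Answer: 396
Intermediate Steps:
o(h, r) = -5 (o(h, r) = -7 + 2 = -5)
G(g) = (6 + g)/(-5 + g) (G(g) = (g + 6)/(g - 5) = (6 + g)/(-5 + g))
v*(-29) + G(4) = -14*(-29) + (6 + 4)/(-5 + 4) = 406 + 10/(-1) = 406 - 1*10 = 406 - 10 = 396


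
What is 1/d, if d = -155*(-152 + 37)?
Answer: 1/17825 ≈ 5.6101e-5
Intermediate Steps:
d = 17825 (d = -155*(-115) = 17825)
1/d = 1/17825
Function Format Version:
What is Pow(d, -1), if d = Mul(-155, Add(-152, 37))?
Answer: Rational(1, 17825) ≈ 5.6101e-5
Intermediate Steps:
d = 17825 (d = Mul(-155, -115) = 17825)
Pow(d, -1) = Pow(17825, -1) = Rational(1, 17825)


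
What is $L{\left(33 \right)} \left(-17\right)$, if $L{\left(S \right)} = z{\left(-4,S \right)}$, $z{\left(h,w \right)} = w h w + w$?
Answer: $73491$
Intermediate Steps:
$z{\left(h,w \right)} = w + h w^{2}$ ($z{\left(h,w \right)} = h w w + w = h w^{2} + w = w + h w^{2}$)
$L{\left(S \right)} = S \left(1 - 4 S\right)$
$L{\left(33 \right)} \left(-17\right) = 33 \left(1 - 132\right) \left(-17\right) = 33 \left(-131\right) \left(-17\right) = \left(-4323\right) \left(-17\right) = 73491$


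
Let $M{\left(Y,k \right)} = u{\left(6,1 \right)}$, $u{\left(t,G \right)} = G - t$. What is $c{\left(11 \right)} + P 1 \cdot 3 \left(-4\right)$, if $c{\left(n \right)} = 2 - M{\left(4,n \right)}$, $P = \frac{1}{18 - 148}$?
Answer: $\frac{461}{65} \approx 7.0923$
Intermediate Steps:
$M{\left(Y,k \right)} = -5$ ($M{\left(Y,k \right)} = 1 - 6 = -5$)
$P = - \frac{1}{130}$ ($P = \frac{1}{-130} = - \frac{1}{130} \approx -0.0076923$)
$c{\left(n \right)} = 7$ ($c{\left(n \right)} = 2 - -5 = 2 + 5 = 7$)
$c{\left(11 \right)} + P 1 \cdot 3 \left(-4\right) = 7 - \frac{1 \cdot 3 \left(-4\right)}{130} = 7 - \frac{3 \left(-4\right)}{130} = 7 - - \frac{6}{65} = 7 + \frac{6}{65} = \frac{461}{65}$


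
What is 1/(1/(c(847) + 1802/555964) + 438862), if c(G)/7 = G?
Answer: 1648156179/723313117306280 ≈ 2.2786e-6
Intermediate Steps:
c(G) = 7*G
1/(1/(c(847) + 1802/555964) + 438862) = 1/(1/(7*847 + 1802/555964) + 438862) = 1/(1/(5929 + 1802*(1/555964)) + 438862) = 1/(1/(5929 + 901/277982) + 438862) = 1/(1/(1648156179/277982) + 438862) = 1/(277982/1648156179 + 438862) = 1/(723313117306280/1648156179) = 1648156179/723313117306280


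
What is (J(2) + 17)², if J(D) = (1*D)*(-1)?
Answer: 225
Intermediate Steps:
J(D) = -D (J(D) = D*(-1) = -D)
(J(2) + 17)² = (-1*2 + 17)² = (-2 + 17)² = 15² = 225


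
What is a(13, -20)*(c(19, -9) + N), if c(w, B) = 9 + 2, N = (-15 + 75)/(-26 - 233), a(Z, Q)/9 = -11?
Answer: -276111/259 ≈ -1066.1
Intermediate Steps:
a(Z, Q) = -99 (a(Z, Q) = 9*(-11) = -99)
N = -60/259 (N = 60/(-259) = 60*(-1/259) = -60/259 ≈ -0.23166)
c(w, B) = 11
a(13, -20)*(c(19, -9) + N) = -99*(11 - 60/259) = -99*2789/259 = -276111/259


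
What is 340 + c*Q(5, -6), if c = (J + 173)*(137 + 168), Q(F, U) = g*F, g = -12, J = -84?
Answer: -1628360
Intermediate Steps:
Q(F, U) = -12*F
c = 27145 (c = (-84 + 173)*(137 + 168) = 89*305 = 27145)
340 + c*Q(5, -6) = 340 + 27145*(-12*5) = 340 + 27145*(-60) = 340 - 1628700 = -1628360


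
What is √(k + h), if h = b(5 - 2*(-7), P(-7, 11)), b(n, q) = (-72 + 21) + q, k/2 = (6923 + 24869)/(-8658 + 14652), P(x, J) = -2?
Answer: I*√4700813/333 ≈ 6.5109*I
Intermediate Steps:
k = 31792/2997 (k = 2*((6923 + 24869)/(-8658 + 14652)) = 2*(31792/5994) = 2*(31792*(1/5994)) = 2*(15896/2997) = 31792/2997 ≈ 10.608)
b(n, q) = -51 + q
h = -53 (h = -51 - 2 = -53)
√(k + h) = √(31792/2997 - 53) = √(-127049/2997) = I*√4700813/333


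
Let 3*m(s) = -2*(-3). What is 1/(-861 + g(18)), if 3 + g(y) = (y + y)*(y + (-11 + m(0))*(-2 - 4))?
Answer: 1/1728 ≈ 0.00057870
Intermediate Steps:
m(s) = 2 (m(s) = (-2*(-3))/3 = (1/3)*6 = 2)
g(y) = -3 + 2*y*(54 + y) (g(y) = -3 + (y + y)*(y + (-11 + 2)*(-2 - 4)) = -3 + (2*y)*(y - 9*(-6)) = -3 + (2*y)*(y + 54) = -3 + (2*y)*(54 + y) = -3 + 2*y*(54 + y))
1/(-861 + g(18)) = 1/(-861 + (-3 + 2*18**2 + 108*18)) = 1/(-861 + (-3 + 2*324 + 1944)) = 1/(-861 + (-3 + 648 + 1944)) = 1/(-861 + 2589) = 1/1728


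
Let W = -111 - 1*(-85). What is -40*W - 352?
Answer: 688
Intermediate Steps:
W = -26 (W = -111 + 85 = -26)
-40*W - 352 = -40*(-26) - 352 = 1040 - 352 = 688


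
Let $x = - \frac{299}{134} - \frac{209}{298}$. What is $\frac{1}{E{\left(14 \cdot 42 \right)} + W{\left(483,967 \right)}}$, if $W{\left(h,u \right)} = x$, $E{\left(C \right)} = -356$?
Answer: $- \frac{9983}{3583225} \approx -0.002786$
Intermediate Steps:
$x = - \frac{29277}{9983}$ ($x = \left(-299\right) \frac{1}{134} - \frac{209}{298} = - \frac{299}{134} - \frac{209}{298} = - \frac{29277}{9983} \approx -2.9327$)
$W{\left(h,u \right)} = - \frac{29277}{9983}$
$\frac{1}{E{\left(14 \cdot 42 \right)} + W{\left(483,967 \right)}} = \frac{1}{-356 - \frac{29277}{9983}} = \frac{1}{- \frac{3583225}{9983}} = - \frac{9983}{3583225}$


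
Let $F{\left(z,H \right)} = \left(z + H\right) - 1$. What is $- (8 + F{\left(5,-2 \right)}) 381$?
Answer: $-3810$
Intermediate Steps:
$F{\left(z,H \right)} = -1 + H + z$ ($F{\left(z,H \right)} = \left(H + z\right) - 1 = -1 + H + z$)
$- (8 + F{\left(5,-2 \right)}) 381 = - (8 - -2) 381 = - (8 + 2) 381 = \left(-1\right) 10 \cdot 381 = \left(-10\right) 381 = -3810$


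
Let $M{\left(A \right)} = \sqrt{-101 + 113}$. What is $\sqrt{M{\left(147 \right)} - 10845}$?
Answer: $\sqrt{-10845 + 2 \sqrt{3}} \approx 104.12 i$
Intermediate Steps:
$M{\left(A \right)} = 2 \sqrt{3}$ ($M{\left(A \right)} = \sqrt{12} = 2 \sqrt{3}$)
$\sqrt{M{\left(147 \right)} - 10845} = \sqrt{2 \sqrt{3} - 10845} = \sqrt{-10845 + 2 \sqrt{3}}$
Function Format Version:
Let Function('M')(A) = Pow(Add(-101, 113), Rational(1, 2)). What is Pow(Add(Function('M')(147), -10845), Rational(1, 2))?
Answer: Pow(Add(-10845, Mul(2, Pow(3, Rational(1, 2)))), Rational(1, 2)) ≈ Mul(104.12, I)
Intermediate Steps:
Function('M')(A) = Mul(2, Pow(3, Rational(1, 2))) (Function('M')(A) = Pow(12, Rational(1, 2)) = Mul(2, Pow(3, Rational(1, 2))))
Pow(Add(Function('M')(147), -10845), Rational(1, 2)) = Pow(Add(Mul(2, Pow(3, Rational(1, 2))), -10845), Rational(1, 2)) = Pow(Add(-10845, Mul(2, Pow(3, Rational(1, 2)))), Rational(1, 2))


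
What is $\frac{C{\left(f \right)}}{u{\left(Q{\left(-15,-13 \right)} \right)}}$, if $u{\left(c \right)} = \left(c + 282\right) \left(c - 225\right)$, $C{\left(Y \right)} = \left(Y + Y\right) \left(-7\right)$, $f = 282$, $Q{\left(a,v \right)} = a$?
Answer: $\frac{329}{5340} \approx 0.06161$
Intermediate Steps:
$C{\left(Y \right)} = - 14 Y$ ($C{\left(Y \right)} = 2 Y \left(-7\right) = - 14 Y$)
$u{\left(c \right)} = \left(-225 + c\right) \left(282 + c\right)$ ($u{\left(c \right)} = \left(282 + c\right) \left(-225 + c\right) = \left(-225 + c\right) \left(282 + c\right)$)
$\frac{C{\left(f \right)}}{u{\left(Q{\left(-15,-13 \right)} \right)}} = \frac{\left(-14\right) 282}{-63450 + \left(-15\right)^{2} + 57 \left(-15\right)} = - \frac{3948}{-63450 + 225 - 855} = - \frac{3948}{-64080} = \left(-3948\right) \left(- \frac{1}{64080}\right) = \frac{329}{5340}$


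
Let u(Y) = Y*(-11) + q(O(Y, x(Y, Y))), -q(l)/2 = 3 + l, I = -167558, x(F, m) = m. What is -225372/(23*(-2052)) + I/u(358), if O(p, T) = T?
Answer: 373262537/9163890 ≈ 40.732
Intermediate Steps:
q(l) = -6 - 2*l (q(l) = -2*(3 + l) = -6 - 2*l)
u(Y) = -6 - 13*Y (u(Y) = Y*(-11) + (-6 - 2*Y) = -11*Y + (-6 - 2*Y) = -6 - 13*Y)
-225372/(23*(-2052)) + I/u(358) = -225372/(23*(-2052)) - 167558/(-6 - 13*358) = -225372/(-47196) - 167558/(-6 - 4654) = -225372*(-1/47196) - 167558/(-4660) = 18781/3933 - 167558*(-1/4660) = 18781/3933 + 83779/2330 = 373262537/9163890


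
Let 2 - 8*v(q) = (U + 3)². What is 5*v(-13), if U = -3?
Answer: 5/4 ≈ 1.2500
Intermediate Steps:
v(q) = ¼ (v(q) = ¼ - (-3 + 3)²/8 = ¼ - ⅛*0² = ¼ - ⅛*0 = ¼ + 0 = ¼)
5*v(-13) = 5*(¼) = 5/4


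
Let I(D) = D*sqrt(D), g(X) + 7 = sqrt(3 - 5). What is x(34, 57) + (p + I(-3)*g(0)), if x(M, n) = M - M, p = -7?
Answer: -7 + 3*sqrt(6) + 21*I*sqrt(3) ≈ 0.34847 + 36.373*I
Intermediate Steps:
g(X) = -7 + I*sqrt(2) (g(X) = -7 + sqrt(3 - 5) = -7 + sqrt(-2) = -7 + I*sqrt(2))
I(D) = D**(3/2)
x(M, n) = 0
x(34, 57) + (p + I(-3)*g(0)) = 0 + (-7 + (-3)**(3/2)*(-7 + I*sqrt(2))) = 0 + (-7 + (-3*I*sqrt(3))*(-7 + I*sqrt(2))) = 0 + (-7 - 3*I*sqrt(3)*(-7 + I*sqrt(2))) = -7 - 3*I*sqrt(3)*(-7 + I*sqrt(2))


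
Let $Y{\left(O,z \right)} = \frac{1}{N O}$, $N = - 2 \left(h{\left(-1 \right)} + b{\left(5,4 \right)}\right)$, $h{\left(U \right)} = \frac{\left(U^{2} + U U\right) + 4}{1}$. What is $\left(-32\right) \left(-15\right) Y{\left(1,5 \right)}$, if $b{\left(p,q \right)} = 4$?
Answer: $-24$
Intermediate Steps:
$h{\left(U \right)} = 4 + 2 U^{2}$ ($h{\left(U \right)} = \left(\left(U^{2} + U^{2}\right) + 4\right) 1 = \left(2 U^{2} + 4\right) 1 = \left(4 + 2 U^{2}\right) 1 = 4 + 2 U^{2}$)
$N = -20$ ($N = - 2 \left(\left(4 + 2 \left(-1\right)^{2}\right) + 4\right) = - 2 \left(\left(4 + 2 \cdot 1\right) + 4\right) = - 2 \left(\left(4 + 2\right) + 4\right) = - 2 \left(6 + 4\right) = \left(-2\right) 10 = -20$)
$Y{\left(O,z \right)} = - \frac{1}{20 O}$ ($Y{\left(O,z \right)} = \frac{1}{\left(-20\right) O} = - \frac{1}{20 O}$)
$\left(-32\right) \left(-15\right) Y{\left(1,5 \right)} = \left(-32\right) \left(-15\right) \left(- \frac{1}{20 \cdot 1}\right) = 480 \left(\left(- \frac{1}{20}\right) 1\right) = 480 \left(- \frac{1}{20}\right) = -24$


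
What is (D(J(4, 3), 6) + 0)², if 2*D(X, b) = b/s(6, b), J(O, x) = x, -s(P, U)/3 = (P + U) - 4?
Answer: 1/64 ≈ 0.015625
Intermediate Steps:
s(P, U) = 12 - 3*P - 3*U (s(P, U) = -3*((P + U) - 4) = -3*(-4 + P + U) = 12 - 3*P - 3*U)
D(X, b) = b/(2*(-6 - 3*b)) (D(X, b) = (b/(12 - 3*6 - 3*b))/2 = (b/(12 - 18 - 3*b))/2 = (b/(-6 - 3*b))/2 = b/(2*(-6 - 3*b)))
(D(J(4, 3), 6) + 0)² = (-1*6/(12 + 6*6) + 0)² = (-1*6/(12 + 36) + 0)² = (-1*6/48 + 0)² = (-1*6*1/48 + 0)² = (-⅛ + 0)² = (-⅛)² = 1/64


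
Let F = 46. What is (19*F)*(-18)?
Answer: -15732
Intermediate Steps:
(19*F)*(-18) = (19*46)*(-18) = 874*(-18) = -15732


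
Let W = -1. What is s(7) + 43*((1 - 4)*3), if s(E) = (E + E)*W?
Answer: -401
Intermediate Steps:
s(E) = -2*E (s(E) = (E + E)*(-1) = (2*E)*(-1) = -2*E)
s(7) + 43*((1 - 4)*3) = -2*7 + 43*((1 - 4)*3) = -14 + 43*(-3*3) = -14 + 43*(-9) = -14 - 387 = -401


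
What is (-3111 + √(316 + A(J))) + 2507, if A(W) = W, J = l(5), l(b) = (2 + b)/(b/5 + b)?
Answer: -604 + √11418/6 ≈ -586.19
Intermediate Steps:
l(b) = 5*(2 + b)/(6*b) (l(b) = (2 + b)/(b*(⅕) + b) = (2 + b)/(b/5 + b) = (2 + b)/((6*b/5)) = (2 + b)*(5/(6*b)) = 5*(2 + b)/(6*b))
J = 7/6 (J = (⅚)*(2 + 5)/5 = (⅚)*(⅕)*7 = 7/6 ≈ 1.1667)
(-3111 + √(316 + A(J))) + 2507 = (-3111 + √(316 + 7/6)) + 2507 = (-3111 + √(1903/6)) + 2507 = (-3111 + √11418/6) + 2507 = -604 + √11418/6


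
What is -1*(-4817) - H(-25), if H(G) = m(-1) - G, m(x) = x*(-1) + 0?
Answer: 4791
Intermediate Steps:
m(x) = -x (m(x) = -x + 0 = -x)
H(G) = 1 - G (H(G) = -1*(-1) - G = 1 - G)
-1*(-4817) - H(-25) = -1*(-4817) - (1 - 1*(-25)) = 4817 - (1 + 25) = 4817 - 1*26 = 4817 - 26 = 4791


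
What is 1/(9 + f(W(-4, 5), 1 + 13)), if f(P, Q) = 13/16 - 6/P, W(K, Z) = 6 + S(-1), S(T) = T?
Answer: 80/689 ≈ 0.11611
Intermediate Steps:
W(K, Z) = 5 (W(K, Z) = 6 - 1 = 5)
f(P, Q) = 13/16 - 6/P (f(P, Q) = 13*(1/16) - 6/P = 13/16 - 6/P)
1/(9 + f(W(-4, 5), 1 + 13)) = 1/(9 + (13/16 - 6/5)) = 1/(9 - 31/80) = 1/(689/80) = 80/689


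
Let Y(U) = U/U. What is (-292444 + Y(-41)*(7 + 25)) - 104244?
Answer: -396656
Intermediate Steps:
Y(U) = 1
(-292444 + Y(-41)*(7 + 25)) - 104244 = (-292444 + 1*(7 + 25)) - 104244 = (-292444 + 1*32) - 104244 = (-292444 + 32) - 104244 = -292412 - 104244 = -396656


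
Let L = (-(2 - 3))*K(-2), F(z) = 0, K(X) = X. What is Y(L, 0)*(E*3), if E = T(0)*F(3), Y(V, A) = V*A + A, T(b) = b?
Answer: 0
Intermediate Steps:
L = -2 (L = -(2 - 3)*(-2) = -1*(-1)*(-2) = 1*(-2) = -2)
Y(V, A) = A + A*V (Y(V, A) = A*V + A = A + A*V)
E = 0 (E = 0*0 = 0)
Y(L, 0)*(E*3) = (0*(1 - 2))*(0*3) = (0*(-1))*0 = 0*0 = 0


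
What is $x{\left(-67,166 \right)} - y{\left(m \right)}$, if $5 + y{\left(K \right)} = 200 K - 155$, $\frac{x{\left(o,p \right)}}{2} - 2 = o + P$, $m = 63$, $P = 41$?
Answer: $-12488$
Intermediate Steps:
$x{\left(o,p \right)} = 86 + 2 o$ ($x{\left(o,p \right)} = 4 + 2 \left(o + 41\right) = 4 + 2 \left(41 + o\right) = 4 + \left(82 + 2 o\right) = 86 + 2 o$)
$y{\left(K \right)} = -160 + 200 K$ ($y{\left(K \right)} = -5 + \left(200 K - 155\right) = -5 + \left(-155 + 200 K\right) = -160 + 200 K$)
$x{\left(-67,166 \right)} - y{\left(m \right)} = \left(86 + 2 \left(-67\right)\right) - \left(-160 + 200 \cdot 63\right) = \left(86 - 134\right) - \left(-160 + 12600\right) = -48 - 12440 = -12488$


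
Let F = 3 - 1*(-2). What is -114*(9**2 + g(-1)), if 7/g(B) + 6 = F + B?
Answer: -8835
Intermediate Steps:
F = 5 (F = 3 + 2 = 5)
g(B) = 7/(-1 + B) (g(B) = 7/(-6 + (5 + B)) = 7/(-1 + B))
-114*(9**2 + g(-1)) = -114*(9**2 + 7/(-1 - 1)) = -114*(81 + 7/(-2)) = -114*(81 + 7*(-1/2)) = -114*(81 - 7/2) = -114*155/2 = -8835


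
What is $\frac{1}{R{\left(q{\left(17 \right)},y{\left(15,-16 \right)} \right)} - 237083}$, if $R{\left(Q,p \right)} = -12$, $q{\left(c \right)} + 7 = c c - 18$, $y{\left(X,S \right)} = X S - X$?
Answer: $- \frac{1}{237095} \approx -4.2177 \cdot 10^{-6}$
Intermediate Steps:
$y{\left(X,S \right)} = - X + S X$ ($y{\left(X,S \right)} = S X - X = - X + S X$)
$q{\left(c \right)} = -25 + c^{2}$ ($q{\left(c \right)} = -7 + \left(c c - 18\right) = -7 + \left(c^{2} - 18\right) = -7 + \left(-18 + c^{2}\right) = -25 + c^{2}$)
$\frac{1}{R{\left(q{\left(17 \right)},y{\left(15,-16 \right)} \right)} - 237083} = \frac{1}{-12 - 237083} = \frac{1}{-237095} = - \frac{1}{237095}$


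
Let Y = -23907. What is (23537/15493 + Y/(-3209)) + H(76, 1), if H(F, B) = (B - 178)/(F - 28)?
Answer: 4201436961/795472592 ≈ 5.2817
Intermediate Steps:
H(F, B) = (-178 + B)/(-28 + F)
(23537/15493 + Y/(-3209)) + H(76, 1) = (23537/15493 - 23907/(-3209)) + (-178 + 1)/(-28 + 76) = (23537*(1/15493) - 23907*(-1/3209)) - 177/48 = (23537/15493 + 23907/3209) + (1/48)*(-177) = 445921384/49717037 - 59/16 = 4201436961/795472592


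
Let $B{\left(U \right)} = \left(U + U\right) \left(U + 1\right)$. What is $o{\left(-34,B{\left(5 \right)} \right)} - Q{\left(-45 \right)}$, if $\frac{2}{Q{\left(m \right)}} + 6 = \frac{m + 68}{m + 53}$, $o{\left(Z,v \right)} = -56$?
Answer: $- \frac{1384}{25} \approx -55.36$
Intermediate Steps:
$B{\left(U \right)} = 2 U \left(1 + U\right)$
$Q{\left(m \right)} = \frac{2}{-6 + \frac{68 + m}{53 + m}}$ ($Q{\left(m \right)} = \frac{2}{-6 + \frac{m + 68}{m + 53}} = \frac{2}{-6 + \frac{68 + m}{53 + m}}$)
$o{\left(-34,B{\left(5 \right)} \right)} - Q{\left(-45 \right)} = -56 - \frac{2 \left(-53 - -45\right)}{5 \left(50 - 45\right)} = -56 - \frac{2 \left(-53 + 45\right)}{5 \cdot 5} = -56 - \frac{2}{5} \cdot \frac{1}{5} \left(-8\right) = -56 - - \frac{16}{25} = -56 + \frac{16}{25} = - \frac{1384}{25}$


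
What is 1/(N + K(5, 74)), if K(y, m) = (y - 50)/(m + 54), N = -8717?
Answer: -128/1115821 ≈ -0.00011471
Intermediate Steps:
K(y, m) = (-50 + y)/(54 + m)
1/(N + K(5, 74)) = 1/(-8717 + (-50 + 5)/(54 + 74)) = 1/(-8717 - 45/128) = 1/(-1115821/128) = -128/1115821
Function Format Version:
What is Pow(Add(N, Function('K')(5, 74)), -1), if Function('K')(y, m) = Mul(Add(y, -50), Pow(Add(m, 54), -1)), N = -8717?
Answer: Rational(-128, 1115821) ≈ -0.00011471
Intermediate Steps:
Function('K')(y, m) = Mul(Pow(Add(54, m), -1), Add(-50, y)) (Function('K')(y, m) = Mul(Add(-50, y), Pow(Add(54, m), -1)) = Mul(Pow(Add(54, m), -1), Add(-50, y)))
Pow(Add(N, Function('K')(5, 74)), -1) = Pow(Add(-8717, Mul(Pow(Add(54, 74), -1), Add(-50, 5))), -1) = Pow(Add(-8717, Mul(Pow(128, -1), -45)), -1) = Pow(Add(-8717, Mul(Rational(1, 128), -45)), -1) = Pow(Add(-8717, Rational(-45, 128)), -1) = Pow(Rational(-1115821, 128), -1) = Rational(-128, 1115821)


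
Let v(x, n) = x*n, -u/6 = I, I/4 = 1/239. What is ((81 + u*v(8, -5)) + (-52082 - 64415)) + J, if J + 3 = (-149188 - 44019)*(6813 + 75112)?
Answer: -3783035373706/239 ≈ -1.5829e+10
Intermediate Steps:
I = 4/239 ≈ 0.016736
J = -15828483478 (J = -3 + (-149188 - 44019)*(6813 + 75112) = -3 - 193207*81925 = -3 - 15828483475 = -15828483478)
u = -24/239 (u = -6*4/239 = -24/239 ≈ -0.10042)
v(x, n) = n*x
((81 + u*v(8, -5)) + (-52082 - 64415)) + J = ((81 - (-120)*8/239) + (-52082 - 64415)) - 15828483478 = ((81 - 24/239*(-40)) - 116497) - 15828483478 = ((81 + 960/239) - 116497) - 15828483478 = (20319/239 - 116497) - 15828483478 = -27822464/239 - 15828483478 = -3783035373706/239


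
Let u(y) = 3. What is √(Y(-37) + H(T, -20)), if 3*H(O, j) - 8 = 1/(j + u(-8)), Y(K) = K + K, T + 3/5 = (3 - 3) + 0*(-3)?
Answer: I*√20621/17 ≈ 8.4471*I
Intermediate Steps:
T = -⅗ (T = -⅗ + ((3 - 3) + 0*(-3)) = -⅗ + (0 + 0) = -⅗ + 0 = -⅗ ≈ -0.60000)
Y(K) = 2*K
H(O, j) = 8/3 + 1/(3*(3 + j)) (H(O, j) = 8/3 + 1/(3*(j + 3)) = 8/3 + 1/(3*(3 + j)))
√(Y(-37) + H(T, -20)) = √(2*(-37) + (25 + 8*(-20))/(3*(3 - 20))) = √(-74 + (⅓)*(25 - 160)/(-17)) = √(-74 + (⅓)*(-1/17)*(-135)) = √(-74 + 45/17) = √(-1213/17) = I*√20621/17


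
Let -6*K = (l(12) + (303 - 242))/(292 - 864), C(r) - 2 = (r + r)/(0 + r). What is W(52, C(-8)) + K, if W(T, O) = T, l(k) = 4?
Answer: 13733/264 ≈ 52.019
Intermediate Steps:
C(r) = 4 (C(r) = 2 + (r + r)/(0 + r) = 2 + (2*r)/r = 2 + 2 = 4)
K = 5/264 (K = -(4 + (303 - 242))/(6*(292 - 864)) = -(4 + 61)/(6*(-572)) = -65*(-1)/(6*572) = -1/6*(-5/44) = 5/264 ≈ 0.018939)
W(52, C(-8)) + K = 52 + 5/264 = 13733/264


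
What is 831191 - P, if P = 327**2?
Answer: 724262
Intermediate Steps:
P = 106929
831191 - P = 831191 - 1*106929 = 831191 - 106929 = 724262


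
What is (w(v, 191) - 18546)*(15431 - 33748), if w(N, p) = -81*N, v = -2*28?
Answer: 256621170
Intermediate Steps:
v = -56
(w(v, 191) - 18546)*(15431 - 33748) = (-81*(-56) - 18546)*(15431 - 33748) = (4536 - 18546)*(-18317) = -14010*(-18317) = 256621170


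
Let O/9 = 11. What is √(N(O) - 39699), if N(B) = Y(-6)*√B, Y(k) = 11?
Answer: √(-39699 + 33*√11) ≈ 198.97*I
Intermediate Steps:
O = 99 (O = 9*11 = 99)
N(B) = 11*√B
√(N(O) - 39699) = √(11*√99 - 39699) = √(11*(3*√11) - 39699) = √(33*√11 - 39699) = √(-39699 + 33*√11)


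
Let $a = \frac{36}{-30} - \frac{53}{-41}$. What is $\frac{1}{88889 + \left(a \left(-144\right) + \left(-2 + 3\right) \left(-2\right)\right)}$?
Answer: $\frac{205}{18219099} \approx 1.1252 \cdot 10^{-5}$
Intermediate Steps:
$a = \frac{19}{205}$ ($a = 36 \left(- \frac{1}{30}\right) - - \frac{53}{41} = - \frac{6}{5} + \frac{53}{41} = \frac{19}{205} \approx 0.092683$)
$\frac{1}{88889 + \left(a \left(-144\right) + \left(-2 + 3\right) \left(-2\right)\right)} = \frac{1}{88889 + \left(\frac{19}{205} \left(-144\right) + \left(-2 + 3\right) \left(-2\right)\right)} = \frac{1}{88889 + \left(- \frac{2736}{205} + 1 \left(-2\right)\right)} = \frac{1}{88889 - \frac{3146}{205}} = \frac{1}{\frac{18219099}{205}} = \frac{205}{18219099}$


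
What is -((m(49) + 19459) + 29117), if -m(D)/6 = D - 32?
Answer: -48474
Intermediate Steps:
m(D) = 192 - 6*D (m(D) = -6*(D - 32) = -6*(-32 + D) = 192 - 6*D)
-((m(49) + 19459) + 29117) = -(((192 - 6*49) + 19459) + 29117) = -(((192 - 294) + 19459) + 29117) = -((-102 + 19459) + 29117) = -(19357 + 29117) = -1*48474 = -48474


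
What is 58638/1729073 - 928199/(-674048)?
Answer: 1644448656151/1165478197504 ≈ 1.4110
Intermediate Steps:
58638/1729073 - 928199/(-674048) = 58638*(1/1729073) - 928199*(-1/674048) = 58638/1729073 + 928199/674048 = 1644448656151/1165478197504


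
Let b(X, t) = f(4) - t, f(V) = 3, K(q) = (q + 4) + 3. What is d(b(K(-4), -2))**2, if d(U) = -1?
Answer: 1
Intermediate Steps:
K(q) = 7 + q (K(q) = (4 + q) + 3 = 7 + q)
b(X, t) = 3 - t
d(b(K(-4), -2))**2 = (-1)**2 = 1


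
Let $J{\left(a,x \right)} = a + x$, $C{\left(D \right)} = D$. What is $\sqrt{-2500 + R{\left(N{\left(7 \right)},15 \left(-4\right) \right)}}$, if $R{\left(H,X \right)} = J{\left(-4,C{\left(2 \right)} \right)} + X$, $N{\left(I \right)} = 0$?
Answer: $i \sqrt{2562} \approx 50.616 i$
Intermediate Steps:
$R{\left(H,X \right)} = -2 + X$ ($R{\left(H,X \right)} = \left(-4 + 2\right) + X = -2 + X$)
$\sqrt{-2500 + R{\left(N{\left(7 \right)},15 \left(-4\right) \right)}} = \sqrt{-2500 + \left(-2 + 15 \left(-4\right)\right)} = \sqrt{-2500 - 62} = \sqrt{-2562} = i \sqrt{2562}$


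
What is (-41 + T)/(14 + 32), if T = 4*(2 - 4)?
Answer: -49/46 ≈ -1.0652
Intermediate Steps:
T = -8 (T = 4*(-2) = -8)
(-41 + T)/(14 + 32) = (-41 - 8)/(14 + 32) = -49/46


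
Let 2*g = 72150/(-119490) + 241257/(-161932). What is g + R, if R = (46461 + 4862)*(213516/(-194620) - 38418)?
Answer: -123754114635408443607749/62762532430360 ≈ -1.9718e+9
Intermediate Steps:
R = -95937117436587/48655 (R = 51323*(213516*(-1/194620) - 38418) = 51323*(-53379/48655 - 38418) = 51323*(-1869281169/48655) = -95937117436587/48655 ≈ -1.9718e+9)
g = -1350373091/1289950312 (g = (72150/(-119490) + 241257/(-161932))/2 = (72150*(-1/119490) + 241257*(-1/161932))/2 = (-2405/3983 - 241257/161932)/2 = (½)*(-1350373091/644975156) = -1350373091/1289950312 ≈ -1.0468)
g + R = -1350373091/1289950312 - 95937117436587/48655 = -123754114635408443607749/62762532430360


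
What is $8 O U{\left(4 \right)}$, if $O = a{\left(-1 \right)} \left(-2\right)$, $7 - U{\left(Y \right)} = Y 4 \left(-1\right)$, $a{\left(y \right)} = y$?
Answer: $368$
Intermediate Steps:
$U{\left(Y \right)} = 7 + 4 Y$ ($U{\left(Y \right)} = 7 - Y 4 \left(-1\right) = 7 - 4 Y \left(-1\right) = 7 - - 4 Y = 7 + 4 Y$)
$O = 2$ ($O = \left(-1\right) \left(-2\right) = 2$)
$8 O U{\left(4 \right)} = 8 \cdot 2 \left(7 + 4 \cdot 4\right) = 16 \left(7 + 16\right) = 16 \cdot 23 = 368$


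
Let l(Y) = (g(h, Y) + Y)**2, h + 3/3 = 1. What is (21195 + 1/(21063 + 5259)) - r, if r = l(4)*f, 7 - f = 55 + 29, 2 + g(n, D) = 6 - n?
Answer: 687609607/26322 ≈ 26123.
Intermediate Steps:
h = 0 (h = -1 + 1 = 0)
g(n, D) = 4 - n (g(n, D) = -2 + (6 - n) = 4 - n)
f = -77 (f = 7 - (55 + 29) = 7 - 1*84 = 7 - 84 = -77)
l(Y) = (4 + Y)**2 (l(Y) = ((4 - 1*0) + Y)**2 = ((4 + 0) + Y)**2 = (4 + Y)**2)
r = -4928 (r = (4 + 4)**2*(-77) = 8**2*(-77) = 64*(-77) = -4928)
(21195 + 1/(21063 + 5259)) - r = (21195 + 1/(21063 + 5259)) - 1*(-4928) = (21195 + 1/26322) + 4928 = 557894791/26322 + 4928 = 687609607/26322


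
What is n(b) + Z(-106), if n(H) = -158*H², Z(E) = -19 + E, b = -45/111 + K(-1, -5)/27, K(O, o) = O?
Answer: -155617637/998001 ≈ -155.93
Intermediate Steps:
b = -442/999 (b = -45/111 - 1/27 = -45*1/111 - 1*1/27 = -15/37 - 1/27 = -442/999 ≈ -0.44244)
n(b) + Z(-106) = -158*(-442/999)² + (-19 - 106) = -158*195364/998001 - 125 = -30867512/998001 - 125 = -155617637/998001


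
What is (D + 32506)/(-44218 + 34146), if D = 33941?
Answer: -66447/10072 ≈ -6.5972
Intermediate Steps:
(D + 32506)/(-44218 + 34146) = (33941 + 32506)/(-44218 + 34146) = 66447/(-10072) = 66447*(-1/10072) = -66447/10072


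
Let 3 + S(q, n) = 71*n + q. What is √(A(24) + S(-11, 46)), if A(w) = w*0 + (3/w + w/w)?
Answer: 5*√2082/4 ≈ 57.036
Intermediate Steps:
S(q, n) = -3 + q + 71*n (S(q, n) = -3 + (71*n + q) = -3 + (q + 71*n) = -3 + q + 71*n)
A(w) = 1 + 3/w (A(w) = 0 + (3/w + 1) = 0 + (1 + 3/w) = 1 + 3/w)
√(A(24) + S(-11, 46)) = √((3 + 24)/24 + (-3 - 11 + 71*46)) = √((1/24)*27 + (-3 - 11 + 3266)) = √(9/8 + 3252) = √(26025/8) = 5*√2082/4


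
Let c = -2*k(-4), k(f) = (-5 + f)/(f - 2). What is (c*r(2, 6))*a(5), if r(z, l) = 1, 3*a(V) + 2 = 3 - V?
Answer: 4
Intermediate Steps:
k(f) = (-5 + f)/(-2 + f)
a(V) = ⅓ - V/3 (a(V) = -⅔ + (3 - V)/3 = -⅔ + (1 - V/3) = ⅓ - V/3)
c = -3 (c = -2*(-5 - 4)/(-2 - 4) = -2*(-9)/(-6) = -(-1)*(-9)/3 = -2*3/2 = -3)
(c*r(2, 6))*a(5) = (-3*1)*(⅓ - ⅓*5) = -3*(⅓ - 5/3) = -3*(-4/3) = 4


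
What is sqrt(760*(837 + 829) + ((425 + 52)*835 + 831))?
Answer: sqrt(1665286) ≈ 1290.5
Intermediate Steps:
sqrt(760*(837 + 829) + ((425 + 52)*835 + 831)) = sqrt(760*1666 + (477*835 + 831)) = sqrt(1266160 + (398295 + 831)) = sqrt(1266160 + 399126) = sqrt(1665286)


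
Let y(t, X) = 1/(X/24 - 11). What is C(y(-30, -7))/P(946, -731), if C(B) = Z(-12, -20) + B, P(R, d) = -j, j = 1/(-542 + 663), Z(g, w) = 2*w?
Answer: 1314544/271 ≈ 4850.7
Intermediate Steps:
j = 1/121 ≈ 0.0082645
P(R, d) = -1/121 (P(R, d) = -1*1/121 = -1/121)
y(t, X) = 1/(-11 + X/24) (y(t, X) = 1/(X*(1/24) - 11) = 1/(X/24 - 11) = 1/(-11 + X/24))
C(B) = -40 + B (C(B) = 2*(-20) + B = -40 + B)
C(y(-30, -7))/P(946, -731) = (-40 + 24/(-264 - 7))/(-1/121) = (-40 + 24/(-271))*(-121) = (-40 + 24*(-1/271))*(-121) = (-40 - 24/271)*(-121) = -10864/271*(-121) = 1314544/271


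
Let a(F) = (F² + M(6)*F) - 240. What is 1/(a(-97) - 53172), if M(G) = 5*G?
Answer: -1/46913 ≈ -2.1316e-5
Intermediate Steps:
a(F) = -240 + F² + 30*F (a(F) = (F² + (5*6)*F) - 240 = (F² + 30*F) - 240 = -240 + F² + 30*F)
1/(a(-97) - 53172) = 1/((-240 + (-97)² + 30*(-97)) - 53172) = 1/((-240 + 9409 - 2910) - 53172) = 1/(6259 - 53172) = 1/(-46913) = -1/46913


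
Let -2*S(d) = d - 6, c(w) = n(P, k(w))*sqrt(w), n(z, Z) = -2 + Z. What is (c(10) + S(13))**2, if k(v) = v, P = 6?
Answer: 2609/4 - 56*sqrt(10) ≈ 475.16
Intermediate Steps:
c(w) = sqrt(w)*(-2 + w) (c(w) = (-2 + w)*sqrt(w) = sqrt(w)*(-2 + w))
S(d) = 3 - d/2 (S(d) = -(d - 6)/2 = -(-6 + d)/2 = 3 - d/2)
(c(10) + S(13))**2 = (sqrt(10)*(-2 + 10) + (3 - 1/2*13))**2 = (sqrt(10)*8 + (3 - 13/2))**2 = (8*sqrt(10) - 7/2)**2 = (-7/2 + 8*sqrt(10))**2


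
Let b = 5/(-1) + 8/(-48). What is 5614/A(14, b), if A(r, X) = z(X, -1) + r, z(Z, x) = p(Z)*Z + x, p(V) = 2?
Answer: 8421/4 ≈ 2105.3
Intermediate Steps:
b = -31/6 (b = 5*(-1) + 8*(-1/48) = -5 - ⅙ = -31/6 ≈ -5.1667)
z(Z, x) = x + 2*Z (z(Z, x) = 2*Z + x = x + 2*Z)
A(r, X) = -1 + r + 2*X (A(r, X) = (-1 + 2*X) + r = -1 + r + 2*X)
5614/A(14, b) = 5614/(-1 + 14 + 2*(-31/6)) = 5614/(-1 + 14 - 31/3) = 5614/(8/3) = 5614*(3/8) = 8421/4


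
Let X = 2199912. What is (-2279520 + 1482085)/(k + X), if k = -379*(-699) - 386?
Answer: -797435/2464447 ≈ -0.32358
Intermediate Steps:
k = 264535 (k = 264921 - 386 = 264535)
(-2279520 + 1482085)/(k + X) = (-2279520 + 1482085)/(264535 + 2199912) = -797435/2464447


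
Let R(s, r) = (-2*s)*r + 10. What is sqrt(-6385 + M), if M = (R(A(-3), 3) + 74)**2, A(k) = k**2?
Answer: I*sqrt(5485) ≈ 74.061*I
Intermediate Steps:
R(s, r) = 10 - 2*r*s (R(s, r) = -2*r*s + 10 = 10 - 2*r*s)
M = 900 (M = ((10 - 2*3*(-3)**2) + 74)**2 = ((10 - 2*3*9) + 74)**2 = ((10 - 54) + 74)**2 = (-44 + 74)**2 = 30**2 = 900)
sqrt(-6385 + M) = sqrt(-6385 + 900) = sqrt(-5485) = I*sqrt(5485)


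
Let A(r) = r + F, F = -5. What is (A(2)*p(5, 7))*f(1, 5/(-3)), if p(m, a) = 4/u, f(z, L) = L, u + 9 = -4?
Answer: -20/13 ≈ -1.5385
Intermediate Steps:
u = -13 (u = -9 - 4 = -13)
p(m, a) = -4/13 (p(m, a) = 4/(-13) = 4*(-1/13) = -4/13)
A(r) = -5 + r (A(r) = r - 5 = -5 + r)
(A(2)*p(5, 7))*f(1, 5/(-3)) = ((-5 + 2)*(-4/13))*(5/(-3)) = (-3*(-4/13))*(5*(-⅓)) = (12/13)*(-5/3) = -20/13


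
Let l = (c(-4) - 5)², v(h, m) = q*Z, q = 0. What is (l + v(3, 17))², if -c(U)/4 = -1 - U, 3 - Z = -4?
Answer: 83521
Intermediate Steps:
Z = 7 (Z = 3 - 1*(-4) = 3 + 4 = 7)
v(h, m) = 0 (v(h, m) = 0*7 = 0)
c(U) = 4 + 4*U (c(U) = -4*(-1 - U) = 4 + 4*U)
l = 289 (l = ((4 + 4*(-4)) - 5)² = ((4 - 16) - 5)² = (-12 - 5)² = (-17)² = 289)
(l + v(3, 17))² = (289 + 0)² = 289² = 83521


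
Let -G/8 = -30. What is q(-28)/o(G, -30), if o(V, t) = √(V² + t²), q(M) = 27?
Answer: 9*√65/650 ≈ 0.11163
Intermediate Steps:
G = 240 (G = -8*(-30) = 240)
q(-28)/o(G, -30) = 27/(√(240² + (-30)²)) = 27/(√(57600 + 900)) = 27/(√58500) = 27/((30*√65)) = 27*(√65/1950) = 9*√65/650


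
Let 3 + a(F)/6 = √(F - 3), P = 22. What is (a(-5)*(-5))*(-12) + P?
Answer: -1058 + 720*I*√2 ≈ -1058.0 + 1018.2*I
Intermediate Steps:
a(F) = -18 + 6*√(-3 + F) (a(F) = -18 + 6*√(F - 3) = -18 + 6*√(-3 + F))
(a(-5)*(-5))*(-12) + P = ((-18 + 6*√(-3 - 5))*(-5))*(-12) + 22 = ((-18 + 6*√(-8))*(-5))*(-12) + 22 = ((-18 + 6*(2*I*√2))*(-5))*(-12) + 22 = ((-18 + 12*I*√2)*(-5))*(-12) + 22 = (90 - 60*I*√2)*(-12) + 22 = (-1080 + 720*I*√2) + 22 = -1058 + 720*I*√2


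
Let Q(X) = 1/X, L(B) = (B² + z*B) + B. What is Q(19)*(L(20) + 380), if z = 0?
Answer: 800/19 ≈ 42.105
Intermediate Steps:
L(B) = B + B² (L(B) = (B² + 0*B) + B = (B² + 0) + B = B² + B = B + B²)
Q(19)*(L(20) + 380) = (20*(1 + 20) + 380)/19 = (20*21 + 380)/19 = (420 + 380)/19 = (1/19)*800 = 800/19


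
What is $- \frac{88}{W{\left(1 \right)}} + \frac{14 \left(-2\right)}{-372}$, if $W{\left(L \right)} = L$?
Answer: $- \frac{8177}{93} \approx -87.925$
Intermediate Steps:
$- \frac{88}{W{\left(1 \right)}} + \frac{14 \left(-2\right)}{-372} = - \frac{88}{1} + \frac{14 \left(-2\right)}{-372} = \left(-88\right) 1 - - \frac{7}{93} = -88 + \frac{7}{93} = - \frac{8177}{93}$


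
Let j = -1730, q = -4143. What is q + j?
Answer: -5873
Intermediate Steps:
q + j = -4143 - 1730 = -5873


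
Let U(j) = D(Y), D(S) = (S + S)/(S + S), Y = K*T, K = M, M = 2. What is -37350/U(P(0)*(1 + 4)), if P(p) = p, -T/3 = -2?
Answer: -37350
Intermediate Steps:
T = 6 (T = -3*(-2) = 6)
K = 2
Y = 12 (Y = 2*6 = 12)
D(S) = 1 (D(S) = (2*S)/((2*S)) = (2*S)*(1/(2*S)) = 1)
U(j) = 1
-37350/U(P(0)*(1 + 4)) = -37350/1 = -37350*1 = -37350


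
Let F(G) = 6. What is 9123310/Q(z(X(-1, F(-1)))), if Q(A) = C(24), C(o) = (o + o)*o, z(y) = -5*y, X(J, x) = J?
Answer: 4561655/576 ≈ 7919.5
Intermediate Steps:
C(o) = 2*o**2 (C(o) = (2*o)*o = 2*o**2)
Q(A) = 1152 (Q(A) = 2*24**2 = 2*576 = 1152)
9123310/Q(z(X(-1, F(-1)))) = 9123310/1152 = 9123310*(1/1152) = 4561655/576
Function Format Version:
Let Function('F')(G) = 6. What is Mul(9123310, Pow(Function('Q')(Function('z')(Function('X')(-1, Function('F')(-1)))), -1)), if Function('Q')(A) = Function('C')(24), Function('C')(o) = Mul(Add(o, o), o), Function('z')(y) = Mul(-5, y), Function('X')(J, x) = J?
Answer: Rational(4561655, 576) ≈ 7919.5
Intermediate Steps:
Function('C')(o) = Mul(2, Pow(o, 2)) (Function('C')(o) = Mul(Mul(2, o), o) = Mul(2, Pow(o, 2)))
Function('Q')(A) = 1152 (Function('Q')(A) = Mul(2, Pow(24, 2)) = Mul(2, 576) = 1152)
Mul(9123310, Pow(Function('Q')(Function('z')(Function('X')(-1, Function('F')(-1)))), -1)) = Mul(9123310, Pow(1152, -1)) = Mul(9123310, Rational(1, 1152)) = Rational(4561655, 576)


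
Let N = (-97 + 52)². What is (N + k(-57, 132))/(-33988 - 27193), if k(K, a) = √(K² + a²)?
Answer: -2025/61181 - 3*√2297/61181 ≈ -0.035449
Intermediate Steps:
N = 2025 (N = (-45)² = 2025)
(N + k(-57, 132))/(-33988 - 27193) = (2025 + √((-57)² + 132²))/(-33988 - 27193) = (2025 + √(3249 + 17424))/(-61181) = (2025 + √20673)*(-1/61181) = (2025 + 3*√2297)*(-1/61181) = -2025/61181 - 3*√2297/61181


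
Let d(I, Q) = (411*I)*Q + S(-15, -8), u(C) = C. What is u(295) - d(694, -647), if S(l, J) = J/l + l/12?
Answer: 11072801623/60 ≈ 1.8455e+8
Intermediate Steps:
S(l, J) = l/12 + J/l (S(l, J) = J/l + l*(1/12) = J/l + l/12 = l/12 + J/l)
d(I, Q) = -43/60 + 411*I*Q (d(I, Q) = (411*I)*Q + ((1/12)*(-15) - 8/(-15)) = 411*I*Q + (-5/4 - 8*(-1/15)) = 411*I*Q + (-5/4 + 8/15) = 411*I*Q - 43/60 = -43/60 + 411*I*Q)
u(295) - d(694, -647) = 295 - (-43/60 + 411*694*(-647)) = 295 - (-43/60 - 184546398) = 295 - 1*(-11072783923/60) = 295 + 11072783923/60 = 11072801623/60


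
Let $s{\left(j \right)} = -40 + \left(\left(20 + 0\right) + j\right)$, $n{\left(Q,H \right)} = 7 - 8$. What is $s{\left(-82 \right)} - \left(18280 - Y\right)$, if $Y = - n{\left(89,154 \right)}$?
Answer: $-18381$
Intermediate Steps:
$n{\left(Q,H \right)} = -1$
$s{\left(j \right)} = -20 + j$ ($s{\left(j \right)} = -40 + \left(20 + j\right) = -20 + j$)
$Y = 1$ ($Y = \left(-1\right) \left(-1\right) = 1$)
$s{\left(-82 \right)} - \left(18280 - Y\right) = \left(-20 - 82\right) - \left(18280 - 1\right) = -102 - \left(18280 - 1\right) = -102 - 18279 = -18381$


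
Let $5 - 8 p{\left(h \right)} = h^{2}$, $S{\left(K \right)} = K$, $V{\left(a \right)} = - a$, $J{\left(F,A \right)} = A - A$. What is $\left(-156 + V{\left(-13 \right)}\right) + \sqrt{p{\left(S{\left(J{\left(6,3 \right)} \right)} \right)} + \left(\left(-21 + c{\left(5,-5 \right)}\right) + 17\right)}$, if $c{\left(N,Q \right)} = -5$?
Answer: $-143 + \frac{i \sqrt{134}}{4} \approx -143.0 + 2.894 i$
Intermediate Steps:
$J{\left(F,A \right)} = 0$
$p{\left(h \right)} = \frac{5}{8} - \frac{h^{2}}{8}$
$\left(-156 + V{\left(-13 \right)}\right) + \sqrt{p{\left(S{\left(J{\left(6,3 \right)} \right)} \right)} + \left(\left(-21 + c{\left(5,-5 \right)}\right) + 17\right)} = \left(-156 - -13\right) + \sqrt{\left(\frac{5}{8} - \frac{0^{2}}{8}\right) + \left(\left(-21 - 5\right) + 17\right)} = \left(-156 + 13\right) + \sqrt{\left(\frac{5}{8} - 0\right) + \left(-26 + 17\right)} = -143 + \sqrt{\left(\frac{5}{8} + 0\right) - 9} = -143 + \sqrt{\frac{5}{8} - 9} = -143 + \sqrt{- \frac{67}{8}} = -143 + \frac{i \sqrt{134}}{4}$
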